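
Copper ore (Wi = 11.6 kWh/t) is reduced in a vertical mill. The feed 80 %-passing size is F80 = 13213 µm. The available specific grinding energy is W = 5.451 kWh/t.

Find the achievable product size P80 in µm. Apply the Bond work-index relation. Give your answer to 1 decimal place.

P80 = 322.4 µm

W = 10 Wi / √P80 − 10 Wi / √F80
P80^(−½) = W/(10 Wi) + F80^(−½)
  = 5.4510/(10·11.6) + 1/√13213 = 0.046991 + 0.008700 = 0.055691
P80 = (1/0.055691)² = 17.9562² = 322.43 µm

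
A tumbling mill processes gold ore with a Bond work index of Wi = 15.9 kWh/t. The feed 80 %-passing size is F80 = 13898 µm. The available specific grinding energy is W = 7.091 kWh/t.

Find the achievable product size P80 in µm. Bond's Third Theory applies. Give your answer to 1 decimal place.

P80 = 354.9 µm

W = 10·Wi·(P80^(-½) − F80^(-½))
P80^-0.5 = F80^-0.5 + W/(10 Wi)
  = 7.0910/(10·15.9) + 1/√13898 = 0.044597 + 0.008482 = 0.053080
P80 = (1/0.053080)² = 18.8395² = 354.93 µm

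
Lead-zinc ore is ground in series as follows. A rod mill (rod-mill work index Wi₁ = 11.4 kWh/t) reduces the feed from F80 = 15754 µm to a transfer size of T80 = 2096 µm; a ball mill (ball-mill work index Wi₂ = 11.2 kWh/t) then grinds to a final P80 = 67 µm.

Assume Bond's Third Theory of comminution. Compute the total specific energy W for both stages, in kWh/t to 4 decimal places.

Bond:  W = 10 Wi (1/√P − 1/√F)
Stage 1 (15754→2096 µm, Wi₁=11.4): W₁ = 10·11.4·(0.021843 − 0.007967) = 1.5818 kWh/t
Stage 2 (2096→67 µm, Wi₂=11.2): W₂ = 10·11.2·(0.122169 − 0.021843) = 11.2366 kWh/t
W = W₁ + W₂ = 1.5818 + 11.2366 = 12.8184 kWh/t

W = 12.8184 kWh/t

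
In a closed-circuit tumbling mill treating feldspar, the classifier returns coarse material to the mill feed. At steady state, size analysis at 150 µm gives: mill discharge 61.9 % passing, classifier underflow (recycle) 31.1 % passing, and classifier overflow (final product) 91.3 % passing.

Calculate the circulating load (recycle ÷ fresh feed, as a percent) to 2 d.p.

Classifier node, passing 150 µm:
(1+r)·d = r·u + o ⇒ r = (o−d)/(d−u)
r = (91.3 − 61.9)/(61.9 − 31.1) = 29.4/30.8 = 0.9545
CL = 100·r = 95.45 %

CL = 95.45 %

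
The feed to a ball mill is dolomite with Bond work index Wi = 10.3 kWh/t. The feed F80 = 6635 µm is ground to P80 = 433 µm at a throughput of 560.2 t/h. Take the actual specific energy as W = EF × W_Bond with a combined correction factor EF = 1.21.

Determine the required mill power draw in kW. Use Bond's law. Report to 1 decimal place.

P = 2498.1 kW

W_Bond = 10·Wi·(1/√P₈₀ − 1/√F₈₀)
W = 10·10.3·(1/√433 − 1/√6635) = 10·10.3·(0.035780) = 3.6854 kWh/t
With EF = 1.21: W = 3.6854·1.21 = 4.4593 kWh/t
Power = W × throughput = 4.4593 kWh/t × 560.2 t/h = 2498.1 kW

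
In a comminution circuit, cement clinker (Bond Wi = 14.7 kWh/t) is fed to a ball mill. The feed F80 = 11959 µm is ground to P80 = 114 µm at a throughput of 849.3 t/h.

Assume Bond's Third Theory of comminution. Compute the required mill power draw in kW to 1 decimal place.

W = 10 Wi (P80^-0.5 − F80^-0.5)
W = 10·14.7·(1/√114 − 1/√11959) = 10·14.7·(0.084514) = 12.4236 kWh/t
P = W·T = 12.4236·849.3 = 10551.4 kW

P = 10551.4 kW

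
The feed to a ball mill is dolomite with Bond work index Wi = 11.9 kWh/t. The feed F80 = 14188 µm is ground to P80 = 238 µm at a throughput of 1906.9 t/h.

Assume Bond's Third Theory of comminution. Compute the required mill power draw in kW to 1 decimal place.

P = 12804.0 kW

Bond:  W = 10 Wi (1/√P − 1/√F)
W = 10·11.9·(1/√238 − 1/√14188) = 10·11.9·(0.056425) = 6.7146 kWh/t
P = W·T = 6.7146·1906.9 = 12804.0 kW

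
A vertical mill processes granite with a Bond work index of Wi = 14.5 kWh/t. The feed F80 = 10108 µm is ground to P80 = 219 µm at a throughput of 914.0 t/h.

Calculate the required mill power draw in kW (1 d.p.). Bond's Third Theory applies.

W = 10·Wi·(P80^(-½) − F80^(-½))
W = 10·14.5·(1/√219 − 1/√10108) = 10·14.5·(0.057627) = 8.3560 kWh/t
P_mill = W·ṁ = 8.3560·914.0 = 7637.3 kW

P = 7637.3 kW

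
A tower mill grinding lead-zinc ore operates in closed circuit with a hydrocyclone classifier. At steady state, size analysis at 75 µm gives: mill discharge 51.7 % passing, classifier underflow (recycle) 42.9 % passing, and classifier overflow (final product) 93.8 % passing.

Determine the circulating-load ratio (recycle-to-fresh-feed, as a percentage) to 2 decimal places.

Mass balance on the −75 µm fraction:
Fd + Rd = Ru + Fo ⇒ R/F = (o−d)/(d−u)
r = (93.8 − 51.7)/(51.7 − 42.9) = 42.1/8.8 = 4.7841
CL = 100·r = 478.41 %

CL = 478.41 %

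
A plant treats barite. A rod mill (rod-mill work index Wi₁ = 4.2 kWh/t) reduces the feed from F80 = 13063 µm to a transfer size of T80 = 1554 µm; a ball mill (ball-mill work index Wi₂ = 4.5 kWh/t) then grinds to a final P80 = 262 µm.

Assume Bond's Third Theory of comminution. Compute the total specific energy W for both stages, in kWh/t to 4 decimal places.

Bond:  W = 10 Wi (1/√P − 1/√F)
Stage 1 (13063→1554 µm, Wi₁=4.2): W₁ = 10·4.2·(0.025367 − 0.008749) = 0.6980 kWh/t
Stage 2 (1554→262 µm, Wi₂=4.5): W₂ = 10·4.5·(0.061780 − 0.025367) = 1.6386 kWh/t
W = W₁ + W₂ = 0.6980 + 1.6386 = 2.3365 kWh/t

W = 2.3365 kWh/t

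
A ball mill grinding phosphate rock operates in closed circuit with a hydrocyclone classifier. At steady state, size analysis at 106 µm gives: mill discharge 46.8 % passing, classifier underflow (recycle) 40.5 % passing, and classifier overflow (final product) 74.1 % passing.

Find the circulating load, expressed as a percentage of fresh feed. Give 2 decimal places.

Mass balance on the −106 µm fraction:
(1+r)·d = r·u + o ⇒ r = (o−d)/(d−u)
r = (74.1 − 46.8)/(46.8 − 40.5) = 27.3/6.3 = 4.3333
CL = 100·r = 433.33 %

CL = 433.33 %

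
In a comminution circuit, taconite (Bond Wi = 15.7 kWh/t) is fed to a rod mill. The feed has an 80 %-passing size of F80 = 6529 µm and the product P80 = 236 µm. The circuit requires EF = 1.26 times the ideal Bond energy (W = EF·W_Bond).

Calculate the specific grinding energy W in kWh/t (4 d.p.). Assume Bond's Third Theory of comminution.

Bond: W = 10·Wi·(1/√P80 − 1/√F80)
1/√236 = 0.065094;  1/√6529 = 0.012376
W = 10·15.7·(0.065094 − 0.012376) = 8.2768 kWh/t
Corrected W = EF·W_Bond = 1.26·8.2768 = 10.4288 kWh/t

W = 10.4288 kWh/t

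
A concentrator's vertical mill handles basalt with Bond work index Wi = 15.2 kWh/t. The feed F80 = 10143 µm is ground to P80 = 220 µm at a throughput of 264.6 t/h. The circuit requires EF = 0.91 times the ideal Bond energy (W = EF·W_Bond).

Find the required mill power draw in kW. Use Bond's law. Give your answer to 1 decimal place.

W = 10·Wi·[P80^(−½) − F80^(−½)]
W = 10·15.2·(1/√220 − 1/√10143) = 10·15.2·(0.057491) = 8.7386 kWh/t
With EF = 0.91: W = 8.7386·0.91 = 7.9521 kWh/t
P_mill = W·ṁ = 7.9521·264.6 = 2104.1 kW

P = 2104.1 kW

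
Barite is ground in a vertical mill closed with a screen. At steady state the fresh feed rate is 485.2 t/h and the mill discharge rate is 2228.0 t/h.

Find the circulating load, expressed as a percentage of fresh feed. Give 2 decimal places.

CL = 359.19 %

Mill node: discharge = fresh + recycle.
R = M − F = 2228.0 − 485.2 = 1742.8 t/h
CL = 100·R/F = 100·1742.8/485.2 = 359.19 %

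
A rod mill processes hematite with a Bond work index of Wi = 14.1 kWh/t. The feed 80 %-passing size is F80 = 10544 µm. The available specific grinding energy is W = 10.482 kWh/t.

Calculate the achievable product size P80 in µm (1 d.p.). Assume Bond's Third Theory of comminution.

P80 = 141.5 µm

Bond:  W = 10 Wi (1/√P − 1/√F)
1/√P80 = 1/√F80 + W/(10·Wi)
  = 10.4820/(10·14.1) + 1/√10544 = 0.074340 + 0.009739 = 0.084079
P80 = (1/0.084079)² = 11.8936² = 141.46 µm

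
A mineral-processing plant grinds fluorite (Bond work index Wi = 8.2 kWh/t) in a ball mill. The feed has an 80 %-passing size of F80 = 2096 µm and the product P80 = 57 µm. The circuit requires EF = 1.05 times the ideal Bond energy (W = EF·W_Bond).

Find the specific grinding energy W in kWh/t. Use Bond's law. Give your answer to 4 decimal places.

W_Bond = 10·Wi·(1/√P₈₀ − 1/√F₈₀)
1/√57 = 0.132453;  1/√2096 = 0.021843
W = 10·8.2·(0.132453 − 0.021843) = 9.0701 kWh/t
Corrected W = EF·W_Bond = 1.05·9.0701 = 9.5236 kWh/t

W = 9.5236 kWh/t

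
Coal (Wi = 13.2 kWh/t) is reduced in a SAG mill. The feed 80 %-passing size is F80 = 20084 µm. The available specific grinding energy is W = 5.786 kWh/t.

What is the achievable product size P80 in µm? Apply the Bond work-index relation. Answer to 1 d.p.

W_Bond = 10·Wi·(1/√P₈₀ − 1/√F₈₀)
1/√P80 = 1/√F80 + W/(10·Wi)
  = 5.7860/(10·13.2) + 1/√20084 = 0.043833 + 0.007056 = 0.050890
P80 = (1/0.050890)² = 19.6504² = 386.14 µm

P80 = 386.1 µm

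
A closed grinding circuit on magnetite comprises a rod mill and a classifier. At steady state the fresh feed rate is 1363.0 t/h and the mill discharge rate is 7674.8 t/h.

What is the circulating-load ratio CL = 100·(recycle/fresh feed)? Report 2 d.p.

CL = 463.08 %

Steady state: M = F + R.
R = M − F = 7674.8 − 1363.0 = 6311.8 t/h
CL = 100·R/F = 100·6311.8/1363.0 = 463.08 %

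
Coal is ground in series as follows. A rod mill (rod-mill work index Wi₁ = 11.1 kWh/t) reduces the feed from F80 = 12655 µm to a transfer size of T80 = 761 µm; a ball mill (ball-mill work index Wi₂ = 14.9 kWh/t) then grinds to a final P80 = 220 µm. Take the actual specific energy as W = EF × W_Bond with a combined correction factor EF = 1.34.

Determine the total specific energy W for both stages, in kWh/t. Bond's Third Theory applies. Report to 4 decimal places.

W = 10.2930 kWh/t

W = 10 Wi (P80^-0.5 − F80^-0.5)
Stage 1 (12655→761 µm, Wi₁=11.1): W₁ = 10·11.1·(0.036250 − 0.008889) = 3.0370 kWh/t
Stage 2 (761→220 µm, Wi₂=14.9): W₂ = 10·14.9·(0.067420 − 0.036250) = 4.6443 kWh/t
W = W₁ + W₂ = 3.0370 + 4.6443 = 7.6814 kWh/t
Apply correction: 7.6814 × 1.34 = 10.2930 kWh/t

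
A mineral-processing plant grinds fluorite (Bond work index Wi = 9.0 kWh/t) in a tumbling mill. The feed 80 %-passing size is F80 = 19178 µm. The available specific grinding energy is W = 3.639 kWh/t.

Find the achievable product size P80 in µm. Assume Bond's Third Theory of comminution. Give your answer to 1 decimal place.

P80 = 440.3 µm

W = 10 Wi (P80^-0.5 − F80^-0.5)
⇒ 1/√P80 = W/(10·Wi) + 1/√F80
  = 3.6390/(10·9.0) + 1/√19178 = 0.040433 + 0.007221 = 0.047654
P80 = (1/0.047654)² = 20.9844² = 440.35 µm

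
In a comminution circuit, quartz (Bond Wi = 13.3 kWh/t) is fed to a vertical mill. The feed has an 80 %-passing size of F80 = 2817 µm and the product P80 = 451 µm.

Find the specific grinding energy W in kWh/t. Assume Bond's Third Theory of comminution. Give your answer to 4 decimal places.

W = 10·Wi·(P80^(-½) − F80^(-½))
1/√451 = 0.047088;  1/√2817 = 0.018841
W = 10·13.3·(0.047088 − 0.018841) = 3.7569 kWh/t

W = 3.7569 kWh/t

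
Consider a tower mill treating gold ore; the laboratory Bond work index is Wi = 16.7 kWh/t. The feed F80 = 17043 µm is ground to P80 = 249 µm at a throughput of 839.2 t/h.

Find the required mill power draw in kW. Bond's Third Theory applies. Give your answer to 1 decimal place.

W = 10 Wi (P80^-0.5 − F80^-0.5)
W = 10·16.7·(1/√249 − 1/√17043) = 10·16.7·(0.055712) = 9.3040 kWh/t
P = W·T = 9.3040·839.2 = 7807.9 kW

P = 7807.9 kW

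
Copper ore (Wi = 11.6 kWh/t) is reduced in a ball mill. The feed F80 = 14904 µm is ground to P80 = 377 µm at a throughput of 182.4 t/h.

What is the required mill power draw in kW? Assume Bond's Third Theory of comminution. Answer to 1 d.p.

P = 916.4 kW

W = 10 Wi / √P80 − 10 Wi / √F80
W = 10·11.6·(1/√377 − 1/√14904) = 10·11.6·(0.043311) = 5.0241 kWh/t
P = W·T = 5.0241·182.4 = 916.4 kW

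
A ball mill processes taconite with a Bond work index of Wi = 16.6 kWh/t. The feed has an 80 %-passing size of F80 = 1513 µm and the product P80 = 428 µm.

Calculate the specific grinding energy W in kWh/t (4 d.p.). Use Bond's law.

Bond: W = 10·Wi·(1/√P80 − 1/√F80)
1/√428 = 0.048337;  1/√1513 = 0.025709
W = 10·16.6·(0.048337 − 0.025709) = 3.7563 kWh/t

W = 3.7563 kWh/t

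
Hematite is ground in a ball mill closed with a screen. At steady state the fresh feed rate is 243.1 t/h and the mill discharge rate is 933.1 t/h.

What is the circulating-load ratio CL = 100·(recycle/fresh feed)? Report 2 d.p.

M = F + R at steady state, so:
R = M − F = 933.1 − 243.1 = 690.0 t/h
CL = 100·R/F = 100·690.0/243.1 = 283.83 %

CL = 283.83 %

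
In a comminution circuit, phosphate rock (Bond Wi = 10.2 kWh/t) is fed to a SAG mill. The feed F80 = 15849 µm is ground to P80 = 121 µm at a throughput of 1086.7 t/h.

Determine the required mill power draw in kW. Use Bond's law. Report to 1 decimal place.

W = 10·Wi·[P80^(−½) − F80^(−½)]
W = 10·10.2·(1/√121 − 1/√15849) = 10·10.2·(0.082966) = 8.4625 kWh/t
Power = W × throughput = 8.4625 kWh/t × 1086.7 t/h = 9196.2 kW

P = 9196.2 kW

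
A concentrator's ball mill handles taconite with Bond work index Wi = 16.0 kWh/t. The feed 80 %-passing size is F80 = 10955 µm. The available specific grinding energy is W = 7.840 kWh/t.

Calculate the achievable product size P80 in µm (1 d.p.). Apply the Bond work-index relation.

P80 = 291.7 µm

W = 10 Wi / √P80 − 10 Wi / √F80
P80^(−½) = W/(10 Wi) + F80^(−½)
  = 7.8400/(10·16.0) + 1/√10955 = 0.049000 + 0.009554 = 0.058554
P80 = (1/0.058554)² = 17.0782² = 291.66 µm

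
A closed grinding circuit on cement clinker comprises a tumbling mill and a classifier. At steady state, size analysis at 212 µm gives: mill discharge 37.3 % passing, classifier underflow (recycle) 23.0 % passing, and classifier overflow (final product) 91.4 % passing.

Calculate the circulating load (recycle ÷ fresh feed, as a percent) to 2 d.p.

Balance %-passing 212 µm (r = R/F):
Fd + Rd = Ru + Fo ⇒ R/F = (o−d)/(d−u)
r = (91.4 − 37.3)/(37.3 − 23.0) = 54.1/14.3 = 3.7832
CL = 100·r = 378.32 %

CL = 378.32 %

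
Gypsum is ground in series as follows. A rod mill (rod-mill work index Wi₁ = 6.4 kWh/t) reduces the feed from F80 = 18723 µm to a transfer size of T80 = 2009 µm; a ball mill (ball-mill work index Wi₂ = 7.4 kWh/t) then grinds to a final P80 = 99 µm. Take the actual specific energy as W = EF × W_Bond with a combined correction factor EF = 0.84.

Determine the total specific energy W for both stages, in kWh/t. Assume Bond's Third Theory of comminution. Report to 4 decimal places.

W = 5.6670 kWh/t

W_Bond = 10·Wi·(1/√P₈₀ − 1/√F₈₀)
Stage 1 (18723→2009 µm, Wi₁=6.4): W₁ = 10·6.4·(0.022311 − 0.007308) = 0.9601 kWh/t
Stage 2 (2009→99 µm, Wi₂=7.4): W₂ = 10·7.4·(0.100504 − 0.022311) = 5.7863 kWh/t
W = W₁ + W₂ = 0.9601 + 5.7863 = 6.7464 kWh/t
Corrected W = EF·W_Bond = 0.84·6.7464 = 5.6670 kWh/t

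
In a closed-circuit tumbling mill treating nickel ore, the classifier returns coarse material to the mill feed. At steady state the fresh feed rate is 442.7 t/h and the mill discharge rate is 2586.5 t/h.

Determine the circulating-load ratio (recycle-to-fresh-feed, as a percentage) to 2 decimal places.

Discharge = new feed + return, hence
R = M − F = 2586.5 − 442.7 = 2143.8 t/h
CL = 100·R/F = 100·2143.8/442.7 = 484.26 %

CL = 484.26 %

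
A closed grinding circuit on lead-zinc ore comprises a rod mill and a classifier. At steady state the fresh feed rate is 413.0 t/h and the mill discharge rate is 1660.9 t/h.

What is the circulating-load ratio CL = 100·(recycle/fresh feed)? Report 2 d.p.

CL = 302.15 %

M = F + R at steady state, so:
R = M − F = 1660.9 − 413.0 = 1247.9 t/h
CL = 100·R/F = 100·1247.9/413.0 = 302.15 %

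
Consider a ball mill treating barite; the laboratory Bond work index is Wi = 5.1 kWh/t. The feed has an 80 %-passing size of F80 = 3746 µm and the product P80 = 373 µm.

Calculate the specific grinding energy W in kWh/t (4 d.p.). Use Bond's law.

W = 10 Wi (P80^-0.5 − F80^-0.5)
1/√373 = 0.051778;  1/√3746 = 0.016339
W = 10·5.1·(0.051778 − 0.016339) = 1.8074 kWh/t

W = 1.8074 kWh/t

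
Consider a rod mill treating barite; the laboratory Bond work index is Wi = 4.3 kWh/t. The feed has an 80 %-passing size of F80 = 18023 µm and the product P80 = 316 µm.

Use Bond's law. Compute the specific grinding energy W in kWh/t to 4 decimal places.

Bond:  W = 10 Wi (1/√P − 1/√F)
1/√316 = 0.056254;  1/√18023 = 0.007449
W = 10·4.3·(0.056254 − 0.007449) = 2.0986 kWh/t

W = 2.0986 kWh/t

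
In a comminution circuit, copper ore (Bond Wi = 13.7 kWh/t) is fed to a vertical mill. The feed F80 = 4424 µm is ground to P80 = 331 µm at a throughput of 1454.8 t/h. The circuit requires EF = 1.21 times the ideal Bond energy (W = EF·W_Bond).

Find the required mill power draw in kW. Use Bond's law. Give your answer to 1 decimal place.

P = 9629.7 kW

W_Bond = 10·Wi·(1/√P₈₀ − 1/√F₈₀)
W = 10·13.7·(1/√331 − 1/√4424) = 10·13.7·(0.039930) = 5.4705 kWh/t
With EF = 1.21: W = 5.4705·1.21 = 6.6193 kWh/t
P_mill = W·ṁ = 6.6193·1454.8 = 9629.7 kW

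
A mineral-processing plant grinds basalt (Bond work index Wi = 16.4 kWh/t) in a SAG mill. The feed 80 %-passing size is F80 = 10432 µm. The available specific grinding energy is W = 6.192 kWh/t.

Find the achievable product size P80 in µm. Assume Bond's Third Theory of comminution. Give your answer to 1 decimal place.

P80 = 442.3 µm

W = 10 Wi (1/√P80 − 1/√F80)  [Bond]
⇒ 1/√P80 = W/(10·Wi) + 1/√F80
  = 6.1920/(10·16.4) + 1/√10432 = 0.037756 + 0.009791 = 0.047547
P80 = (1/0.047547)² = 21.0319² = 442.34 µm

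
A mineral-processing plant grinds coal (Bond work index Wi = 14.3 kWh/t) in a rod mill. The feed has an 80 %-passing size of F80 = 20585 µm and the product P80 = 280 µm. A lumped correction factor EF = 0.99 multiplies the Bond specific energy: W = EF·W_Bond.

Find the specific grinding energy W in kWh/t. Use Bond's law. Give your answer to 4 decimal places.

W = 10 Wi (1/√P80 − 1/√F80)  [Bond]
1/√280 = 0.059761;  1/√20585 = 0.006970
W = 10·14.3·(0.059761 − 0.006970) = 7.5492 kWh/t
Apply correction: 7.5492 × 0.99 = 7.4737 kWh/t

W = 7.4737 kWh/t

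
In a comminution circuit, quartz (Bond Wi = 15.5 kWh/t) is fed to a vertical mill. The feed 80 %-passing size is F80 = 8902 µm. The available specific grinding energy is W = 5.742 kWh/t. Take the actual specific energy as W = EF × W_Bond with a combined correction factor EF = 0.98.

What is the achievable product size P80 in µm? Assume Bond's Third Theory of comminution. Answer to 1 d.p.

Bond: W = 10·Wi·(1/√P80 − 1/√F80)
W_Bond = W / EF = 5.742 / 0.98 = 5.8592 kWh/t
⇒ 1/√P80 = W_Bond/(10 Wi) + 1/√F80
  = 5.8592/(10·15.5) + 1/√8902 = 0.037801 + 0.010599 = 0.048400
P80 = (1/0.048400)² = 20.6612² = 426.88 µm

P80 = 426.9 µm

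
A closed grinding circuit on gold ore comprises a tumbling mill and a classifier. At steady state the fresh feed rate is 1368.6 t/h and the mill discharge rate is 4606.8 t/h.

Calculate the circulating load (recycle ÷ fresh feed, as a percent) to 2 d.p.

CL = 236.61 %

Discharge = new feed + return, hence
R = M − F = 4606.8 − 1368.6 = 3238.2 t/h
CL = 100·R/F = 100·3238.2/1368.6 = 236.61 %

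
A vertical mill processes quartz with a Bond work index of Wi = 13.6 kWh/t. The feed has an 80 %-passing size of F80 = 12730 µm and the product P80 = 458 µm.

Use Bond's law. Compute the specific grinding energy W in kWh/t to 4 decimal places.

W = 5.1495 kWh/t

W_Bond = 10·Wi·(1/√P₈₀ − 1/√F₈₀)
1/√458 = 0.046727;  1/√12730 = 0.008863
W = 10·13.6·(0.046727 − 0.008863) = 5.1495 kWh/t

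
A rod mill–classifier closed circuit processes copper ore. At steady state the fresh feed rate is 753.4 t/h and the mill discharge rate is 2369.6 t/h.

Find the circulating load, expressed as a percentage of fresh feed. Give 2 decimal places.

CL = 214.52 %

Discharge = new feed + return, hence
R = M − F = 2369.6 − 753.4 = 1616.2 t/h
CL = 100·R/F = 100·1616.2/753.4 = 214.52 %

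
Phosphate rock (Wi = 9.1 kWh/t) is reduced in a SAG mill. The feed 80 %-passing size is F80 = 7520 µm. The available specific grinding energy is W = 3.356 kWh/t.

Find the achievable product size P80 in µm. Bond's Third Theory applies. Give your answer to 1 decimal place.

P80 = 426.7 µm

W = 10 Wi (P80^-0.5 − F80^-0.5)
1/√P80 = 1/√F80 + W/(10·Wi)
  = 3.3560/(10·9.1) + 1/√7520 = 0.036879 + 0.011532 = 0.048411
P80 = (1/0.048411)² = 20.6566² = 426.69 µm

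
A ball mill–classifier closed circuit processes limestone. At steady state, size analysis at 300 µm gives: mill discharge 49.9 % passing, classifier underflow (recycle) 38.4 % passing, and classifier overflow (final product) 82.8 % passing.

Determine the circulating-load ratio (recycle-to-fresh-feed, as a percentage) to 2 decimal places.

CL = 286.09 %

Balance %-passing 300 µm (r = R/F):
Fd + Rd = Ru + Fo ⇒ R/F = (o−d)/(d−u)
r = (82.8 − 49.9)/(49.9 − 38.4) = 32.9/11.5 = 2.8609
CL = 100·r = 286.09 %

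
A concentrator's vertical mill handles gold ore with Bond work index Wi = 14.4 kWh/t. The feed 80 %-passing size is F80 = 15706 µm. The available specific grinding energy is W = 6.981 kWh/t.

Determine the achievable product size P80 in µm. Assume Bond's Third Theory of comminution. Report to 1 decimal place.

Bond:  W = 10 Wi (1/√P − 1/√F)
P80^(−½) = W/(10 Wi) + F80^(−½)
  = 6.9810/(10·14.4) + 1/√15706 = 0.048479 + 0.007979 = 0.056459
P80 = (1/0.056459)² = 17.7121² = 313.72 µm

P80 = 313.7 µm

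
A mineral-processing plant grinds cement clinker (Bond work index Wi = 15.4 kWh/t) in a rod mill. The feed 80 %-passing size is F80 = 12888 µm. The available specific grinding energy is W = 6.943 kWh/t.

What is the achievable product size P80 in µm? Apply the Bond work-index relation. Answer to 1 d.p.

W_Bond = 10·Wi·(1/√P₈₀ − 1/√F₈₀)
⇒ 1/√P80 = W/(10·Wi) + 1/√F80
  = 6.9430/(10·15.4) + 1/√12888 = 0.045084 + 0.008809 = 0.053893
P80 = (1/0.053893)² = 18.5553² = 344.30 µm

P80 = 344.3 µm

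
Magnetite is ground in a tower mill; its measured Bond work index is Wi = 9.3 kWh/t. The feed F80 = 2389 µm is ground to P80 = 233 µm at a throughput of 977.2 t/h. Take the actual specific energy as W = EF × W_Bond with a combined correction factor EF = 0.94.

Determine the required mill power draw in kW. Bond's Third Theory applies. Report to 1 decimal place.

W = 10 Wi (1/√P80 − 1/√F80)  [Bond]
W = 10·9.3·(1/√233 − 1/√2389) = 10·9.3·(0.045053) = 4.1899 kWh/t
Corrected W = EF·W_Bond = 0.94·4.1899 = 3.9385 kWh/t
Power = W × throughput = 3.9385 kWh/t × 977.2 t/h = 3848.7 kW

P = 3848.7 kW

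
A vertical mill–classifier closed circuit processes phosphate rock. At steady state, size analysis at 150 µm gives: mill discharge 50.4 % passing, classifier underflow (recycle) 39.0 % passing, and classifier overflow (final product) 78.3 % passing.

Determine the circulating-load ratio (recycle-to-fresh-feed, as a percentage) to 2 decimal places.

Two-product formula at 150 µm:
r = (o − d)/(d − u)
r = (78.3 − 50.4)/(50.4 − 39.0) = 27.9/11.4 = 2.4474
CL = 100·r = 244.74 %

CL = 244.74 %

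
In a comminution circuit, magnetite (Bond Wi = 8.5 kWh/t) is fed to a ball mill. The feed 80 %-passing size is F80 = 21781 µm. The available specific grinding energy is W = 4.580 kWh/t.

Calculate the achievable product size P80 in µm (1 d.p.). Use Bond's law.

Bond:  W = 10 Wi (1/√P − 1/√F)
1/√P80 = 1/√F80 + W/(10·Wi)
  = 4.5800/(10·8.5) + 1/√21781 = 0.053882 + 0.006776 = 0.060658
P80 = (1/0.060658)² = 16.4858² = 271.78 µm

P80 = 271.8 µm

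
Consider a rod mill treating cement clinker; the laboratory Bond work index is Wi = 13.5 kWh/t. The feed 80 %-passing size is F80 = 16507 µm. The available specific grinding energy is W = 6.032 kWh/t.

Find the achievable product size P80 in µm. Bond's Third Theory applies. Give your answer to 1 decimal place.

P80 = 363.3 µm

W_Bond = 10·Wi·(1/√P₈₀ − 1/√F₈₀)
1/√P80 = 1/√F80 + W/(10·Wi)
  = 6.0320/(10·13.5) + 1/√16507 = 0.044681 + 0.007783 = 0.052465
P80 = (1/0.052465)² = 19.0604² = 363.30 µm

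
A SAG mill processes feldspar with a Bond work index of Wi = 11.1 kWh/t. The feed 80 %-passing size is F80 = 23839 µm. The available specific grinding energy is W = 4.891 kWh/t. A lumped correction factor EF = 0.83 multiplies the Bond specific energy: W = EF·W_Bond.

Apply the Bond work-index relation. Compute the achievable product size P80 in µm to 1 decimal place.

W = 10·Wi·(P80^(-½) − F80^(-½))
W_Bond = W / EF = 4.891 / 0.83 = 5.8928 kWh/t
P80^-0.5 = F80^-0.5 + W_Bond/(10 Wi)
  = 5.8928/(10·11.1) + 1/√23839 = 0.053088 + 0.006477 = 0.059565
P80 = (1/0.059565)² = 16.7884² = 281.85 µm

P80 = 281.9 µm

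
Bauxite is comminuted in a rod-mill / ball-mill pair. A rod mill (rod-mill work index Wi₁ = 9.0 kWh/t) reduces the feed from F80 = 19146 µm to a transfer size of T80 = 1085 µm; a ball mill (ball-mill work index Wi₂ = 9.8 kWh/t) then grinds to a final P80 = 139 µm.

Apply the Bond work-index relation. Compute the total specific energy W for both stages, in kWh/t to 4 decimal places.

W = 10 Wi (1/√P80 − 1/√F80)  [Bond]
Stage 1 (19146→1085 µm, Wi₁=9.0): W₁ = 10·9.0·(0.030359 − 0.007227) = 2.0819 kWh/t
Stage 2 (1085→139 µm, Wi₂=9.8): W₂ = 10·9.8·(0.084819 − 0.030359) = 5.3371 kWh/t
W = W₁ + W₂ = 2.0819 + 5.3371 = 7.4189 kWh/t

W = 7.4189 kWh/t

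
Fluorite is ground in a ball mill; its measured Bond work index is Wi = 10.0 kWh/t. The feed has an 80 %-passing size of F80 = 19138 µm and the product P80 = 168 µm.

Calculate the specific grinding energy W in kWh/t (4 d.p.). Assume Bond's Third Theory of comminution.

W = 6.9923 kWh/t

W_Bond = 10·Wi·(1/√P₈₀ − 1/√F₈₀)
1/√168 = 0.077152;  1/√19138 = 0.007229
W = 10·10.0·(0.077152 − 0.007229) = 6.9923 kWh/t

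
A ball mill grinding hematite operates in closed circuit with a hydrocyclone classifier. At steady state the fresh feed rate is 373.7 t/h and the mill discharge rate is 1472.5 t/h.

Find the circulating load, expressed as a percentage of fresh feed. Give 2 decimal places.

CL = 294.03 %

Steady state: M = F + R.
R = M − F = 1472.5 − 373.7 = 1098.8 t/h
CL = 100·R/F = 100·1098.8/373.7 = 294.03 %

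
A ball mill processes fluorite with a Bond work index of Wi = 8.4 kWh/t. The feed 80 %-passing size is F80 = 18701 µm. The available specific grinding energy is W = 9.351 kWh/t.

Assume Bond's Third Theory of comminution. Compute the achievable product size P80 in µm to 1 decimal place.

Bond: W = 10·Wi·(1/√P80 − 1/√F80)
P80^-0.5 = F80^-0.5 + W/(10 Wi)
  = 9.3510/(10·8.4) + 1/√18701 = 0.111321 + 0.007313 = 0.118634
P80 = (1/0.118634)² = 8.4293² = 71.05 µm

P80 = 71.1 µm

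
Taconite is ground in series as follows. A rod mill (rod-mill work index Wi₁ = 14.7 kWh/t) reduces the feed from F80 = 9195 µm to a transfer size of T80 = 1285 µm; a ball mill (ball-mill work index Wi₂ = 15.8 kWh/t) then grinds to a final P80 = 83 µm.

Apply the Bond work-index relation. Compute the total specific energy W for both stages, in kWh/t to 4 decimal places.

W = 15.5029 kWh/t

W = 10 Wi / √P80 − 10 Wi / √F80
Stage 1 (9195→1285 µm, Wi₁=14.7): W₁ = 10·14.7·(0.027896 − 0.010429) = 2.5678 kWh/t
Stage 2 (1285→83 µm, Wi₂=15.8): W₂ = 10·15.8·(0.109764 − 0.027896) = 12.9351 kWh/t
W = W₁ + W₂ = 2.5678 + 12.9351 = 15.5029 kWh/t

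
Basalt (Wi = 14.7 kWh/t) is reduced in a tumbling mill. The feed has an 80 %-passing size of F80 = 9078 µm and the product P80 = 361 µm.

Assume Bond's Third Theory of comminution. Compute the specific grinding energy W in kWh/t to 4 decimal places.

W = 6.1940 kWh/t

W = 10 Wi (P80^-0.5 − F80^-0.5)
1/√361 = 0.052632;  1/√9078 = 0.010496
W = 10·14.7·(0.052632 − 0.010496) = 6.1940 kWh/t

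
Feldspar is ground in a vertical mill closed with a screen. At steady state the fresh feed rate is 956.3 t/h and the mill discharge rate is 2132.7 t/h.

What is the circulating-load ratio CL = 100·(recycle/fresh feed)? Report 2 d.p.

Discharge = new feed + return, hence
R = M − F = 2132.7 − 956.3 = 1176.4 t/h
CL = 100·R/F = 100·1176.4/956.3 = 123.02 %

CL = 123.02 %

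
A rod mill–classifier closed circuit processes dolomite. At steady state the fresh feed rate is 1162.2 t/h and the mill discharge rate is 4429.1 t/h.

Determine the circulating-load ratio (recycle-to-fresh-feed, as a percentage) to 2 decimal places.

Mill node: discharge = fresh + recycle.
R = M − F = 4429.1 − 1162.2 = 3266.9 t/h
CL = 100·R/F = 100·3266.9/1162.2 = 281.10 %

CL = 281.10 %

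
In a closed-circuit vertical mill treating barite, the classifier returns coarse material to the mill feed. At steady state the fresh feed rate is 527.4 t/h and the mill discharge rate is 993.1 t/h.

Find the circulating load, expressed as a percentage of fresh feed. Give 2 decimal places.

M = F + R at steady state, so:
R = M − F = 993.1 − 527.4 = 465.7 t/h
CL = 100·R/F = 100·465.7/527.4 = 88.30 %

CL = 88.30 %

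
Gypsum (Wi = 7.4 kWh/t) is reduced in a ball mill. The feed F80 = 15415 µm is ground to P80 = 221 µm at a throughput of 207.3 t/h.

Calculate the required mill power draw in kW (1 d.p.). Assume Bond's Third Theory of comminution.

P = 908.3 kW

Bond:  W = 10 Wi (1/√P − 1/√F)
W = 10·7.4·(1/√221 − 1/√15415) = 10·7.4·(0.059213) = 4.3818 kWh/t
Mill draw = 4.3818 × 207.3 = 908.3 kW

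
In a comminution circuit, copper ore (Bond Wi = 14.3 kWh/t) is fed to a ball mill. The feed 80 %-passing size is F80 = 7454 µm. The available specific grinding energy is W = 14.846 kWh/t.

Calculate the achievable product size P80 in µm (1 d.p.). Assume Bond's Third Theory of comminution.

P80 = 75.1 µm

W_Bond = 10·Wi·(1/√P₈₀ − 1/√F₈₀)
P80^(−½) = W/(10 Wi) + F80^(−½)
  = 14.8460/(10·14.3) + 1/√7454 = 0.103818 + 0.011583 = 0.115401
P80 = (1/0.115401)² = 8.6655² = 75.09 µm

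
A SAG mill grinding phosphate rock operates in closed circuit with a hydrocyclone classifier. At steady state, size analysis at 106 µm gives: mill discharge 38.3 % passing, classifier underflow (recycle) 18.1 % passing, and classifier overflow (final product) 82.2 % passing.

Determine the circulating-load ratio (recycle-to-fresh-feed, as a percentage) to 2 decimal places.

Let r = R/F. Size balance at 106 µm:
d + r·d = r·u + o → r(d−u) = o−d
r = (82.2 − 38.3)/(38.3 − 18.1) = 43.9/20.2 = 2.1733
CL = 100·r = 217.33 %

CL = 217.33 %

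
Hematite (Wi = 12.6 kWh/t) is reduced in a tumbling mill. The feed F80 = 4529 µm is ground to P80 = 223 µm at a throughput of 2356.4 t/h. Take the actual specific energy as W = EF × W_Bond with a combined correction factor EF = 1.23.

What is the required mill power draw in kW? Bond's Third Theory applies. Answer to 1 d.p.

P = 19028.7 kW

W = 10 Wi / √P80 − 10 Wi / √F80
W = 10·12.6·(1/√223 − 1/√4529) = 10·12.6·(0.052106) = 6.5653 kWh/t
Apply correction: 6.5653 × 1.23 = 8.0753 kWh/t
Power = W × throughput = 8.0753 kWh/t × 2356.4 t/h = 19028.7 kW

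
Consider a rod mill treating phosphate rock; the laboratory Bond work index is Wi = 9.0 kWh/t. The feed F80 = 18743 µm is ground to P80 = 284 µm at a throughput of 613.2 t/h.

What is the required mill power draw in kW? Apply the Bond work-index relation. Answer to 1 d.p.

Bond: W = 10·Wi·(1/√P80 − 1/√F80)
W = 10·9.0·(1/√284 − 1/√18743) = 10·9.0·(0.052035) = 4.6831 kWh/t
Mill draw = 4.6831 × 613.2 = 2871.7 kW

P = 2871.7 kW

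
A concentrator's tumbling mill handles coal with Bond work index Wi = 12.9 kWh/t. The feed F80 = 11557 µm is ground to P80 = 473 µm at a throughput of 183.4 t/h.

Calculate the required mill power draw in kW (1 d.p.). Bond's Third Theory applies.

P = 867.8 kW

Bond: W = 10·Wi·(1/√P80 − 1/√F80)
W = 10·12.9·(1/√473 − 1/√11557) = 10·12.9·(0.036678) = 4.7315 kWh/t
P = W·T = 4.7315·183.4 = 867.8 kW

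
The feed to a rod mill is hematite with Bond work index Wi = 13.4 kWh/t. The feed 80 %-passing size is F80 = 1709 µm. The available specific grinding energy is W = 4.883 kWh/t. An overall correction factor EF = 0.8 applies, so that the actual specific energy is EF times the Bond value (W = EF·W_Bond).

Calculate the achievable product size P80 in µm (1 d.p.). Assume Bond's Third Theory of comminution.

P80 = 205.6 µm

W_Bond = 10·Wi·(1/√P₈₀ − 1/√F₈₀)
W_Bond = W / EF = 4.883 / 0.8 = 6.1037 kWh/t
P80^(−½) = W_Bond/(10 Wi) + F80^(−½)
  = 6.1037/(10·13.4) + 1/√1709 = 0.045550 + 0.024190 = 0.069740
P80 = (1/0.069740)² = 14.3390² = 205.61 µm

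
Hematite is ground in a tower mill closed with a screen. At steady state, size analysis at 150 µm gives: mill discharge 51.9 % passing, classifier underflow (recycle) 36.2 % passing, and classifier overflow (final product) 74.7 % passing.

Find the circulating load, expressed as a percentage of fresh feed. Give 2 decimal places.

Two-product formula at 150 µm:
(1+r)·d = r·u + o ⇒ r = (o−d)/(d−u)
r = (74.7 − 51.9)/(51.9 − 36.2) = 22.8/15.7 = 1.4522
CL = 100·r = 145.22 %

CL = 145.22 %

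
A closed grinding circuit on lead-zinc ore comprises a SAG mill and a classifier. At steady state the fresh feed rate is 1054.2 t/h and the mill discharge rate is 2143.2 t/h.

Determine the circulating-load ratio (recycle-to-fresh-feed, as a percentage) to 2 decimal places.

CL = 103.30 %

Mill node: discharge = fresh + recycle.
R = M − F = 2143.2 − 1054.2 = 1089.0 t/h
CL = 100·R/F = 100·1089.0/1054.2 = 103.30 %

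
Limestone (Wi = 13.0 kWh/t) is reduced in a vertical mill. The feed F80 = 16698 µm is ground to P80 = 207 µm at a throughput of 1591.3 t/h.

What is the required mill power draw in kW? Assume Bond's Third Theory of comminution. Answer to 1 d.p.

W = 10 Wi (1/√P80 − 1/√F80)  [Bond]
W = 10·13.0·(1/√207 − 1/√16698) = 10·13.0·(0.061766) = 8.0296 kWh/t
P = W·T = 8.0296·1591.3 = 12777.5 kW

P = 12777.5 kW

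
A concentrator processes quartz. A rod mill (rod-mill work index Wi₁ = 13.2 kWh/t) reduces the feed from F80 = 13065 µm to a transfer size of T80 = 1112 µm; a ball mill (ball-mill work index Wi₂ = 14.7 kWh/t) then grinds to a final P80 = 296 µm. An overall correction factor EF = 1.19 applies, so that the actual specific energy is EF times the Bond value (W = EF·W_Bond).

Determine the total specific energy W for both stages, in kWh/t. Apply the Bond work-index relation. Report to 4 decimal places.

W = 8.2581 kWh/t

W = 10 Wi / √P80 − 10 Wi / √F80
Stage 1 (13065→1112 µm, Wi₁=13.2): W₁ = 10·13.2·(0.029988 − 0.008749) = 2.8036 kWh/t
Stage 2 (1112→296 µm, Wi₂=14.7): W₂ = 10·14.7·(0.058124 − 0.029988) = 4.1360 kWh/t
W = W₁ + W₂ = 2.8036 + 4.1360 = 6.9395 kWh/t
W_actual = 1.19 × 6.9395 = 8.2581 kWh/t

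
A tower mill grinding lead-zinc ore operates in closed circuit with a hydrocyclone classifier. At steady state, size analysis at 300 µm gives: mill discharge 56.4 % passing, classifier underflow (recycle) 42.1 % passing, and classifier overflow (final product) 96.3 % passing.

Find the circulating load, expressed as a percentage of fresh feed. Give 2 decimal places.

CL = 279.02 %

Classifier node, passing 300 µm:
r = (o − d)/(d − u)
r = (96.3 − 56.4)/(56.4 − 42.1) = 39.9/14.3 = 2.7902
CL = 100·r = 279.02 %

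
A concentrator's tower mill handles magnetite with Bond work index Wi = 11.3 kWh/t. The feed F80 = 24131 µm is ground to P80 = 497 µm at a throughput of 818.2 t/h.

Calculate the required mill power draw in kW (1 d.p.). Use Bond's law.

W = 10·Wi·(P80^(-½) − F80^(-½))
W = 10·11.3·(1/√497 − 1/√24131) = 10·11.3·(0.038419) = 4.3413 kWh/t
Mill draw = 4.3413 × 818.2 = 3552.1 kW

P = 3552.1 kW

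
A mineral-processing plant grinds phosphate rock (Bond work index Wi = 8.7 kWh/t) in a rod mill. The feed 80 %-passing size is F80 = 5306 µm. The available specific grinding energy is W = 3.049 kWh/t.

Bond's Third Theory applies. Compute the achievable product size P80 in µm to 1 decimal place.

W = 10·Wi·[P80^(−½) − F80^(−½)]
⇒ 1/√P80 = W/(10 Wi) + 1/√F80
  = 3.0490/(10·8.7) + 1/√5306 = 0.035046 + 0.013728 = 0.048774
P80 = (1/0.048774)² = 20.5026² = 420.36 µm

P80 = 420.4 µm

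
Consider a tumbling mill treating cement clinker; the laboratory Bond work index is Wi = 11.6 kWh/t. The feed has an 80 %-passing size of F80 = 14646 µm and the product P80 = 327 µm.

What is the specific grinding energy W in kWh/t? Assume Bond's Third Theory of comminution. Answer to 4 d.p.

Bond:  W = 10 Wi (1/√P − 1/√F)
1/√327 = 0.055300;  1/√14646 = 0.008263
W = 10·11.6·(0.055300 − 0.008263) = 5.4563 kWh/t

W = 5.4563 kWh/t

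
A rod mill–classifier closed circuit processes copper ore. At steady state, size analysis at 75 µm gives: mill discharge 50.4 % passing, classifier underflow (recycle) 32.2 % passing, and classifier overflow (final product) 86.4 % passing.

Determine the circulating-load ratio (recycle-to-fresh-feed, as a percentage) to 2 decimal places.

Classifier node, passing 75 µm:
(1+r)d = ru + o → r = (o−d)/(d−u)
r = (86.4 − 50.4)/(50.4 − 32.2) = 36.0/18.2 = 1.9780
CL = 100·r = 197.80 %

CL = 197.80 %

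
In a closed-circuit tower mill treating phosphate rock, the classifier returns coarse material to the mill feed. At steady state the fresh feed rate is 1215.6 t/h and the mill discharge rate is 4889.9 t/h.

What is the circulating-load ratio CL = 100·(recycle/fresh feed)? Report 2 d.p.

Steady state: M = F + R.
R = M − F = 4889.9 − 1215.6 = 3674.3 t/h
CL = 100·R/F = 100·3674.3/1215.6 = 302.26 %

CL = 302.26 %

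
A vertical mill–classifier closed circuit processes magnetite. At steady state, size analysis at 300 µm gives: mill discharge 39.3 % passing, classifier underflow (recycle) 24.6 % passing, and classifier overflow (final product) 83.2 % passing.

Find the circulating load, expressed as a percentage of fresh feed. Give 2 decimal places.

CL = 298.64 %

Mass balance on the −300 µm fraction:
r = (o − d)/(d − u)
r = (83.2 − 39.3)/(39.3 − 24.6) = 43.9/14.7 = 2.9864
CL = 100·r = 298.64 %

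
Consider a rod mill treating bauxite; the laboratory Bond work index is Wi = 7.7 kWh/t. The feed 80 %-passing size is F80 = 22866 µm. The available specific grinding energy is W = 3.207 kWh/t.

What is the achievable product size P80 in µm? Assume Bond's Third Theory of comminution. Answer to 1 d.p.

P80 = 429.3 µm

W_Bond = 10·Wi·(1/√P₈₀ − 1/√F₈₀)
1/√P80 = 1/√F80 + W/(10·Wi)
  = 3.2070/(10·7.7) + 1/√22866 = 0.041649 + 0.006613 = 0.048262
P80 = (1/0.048262)² = 20.7200² = 429.32 µm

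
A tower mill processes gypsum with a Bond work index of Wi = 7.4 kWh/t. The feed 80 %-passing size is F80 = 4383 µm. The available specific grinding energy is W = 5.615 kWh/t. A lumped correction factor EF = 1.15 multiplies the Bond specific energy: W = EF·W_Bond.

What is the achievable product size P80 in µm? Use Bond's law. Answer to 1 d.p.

P80 = 152.1 µm

W = 10 Wi / √P80 − 10 Wi / √F80
W_Bond = W / EF = 5.615 / 1.15 = 4.8826 kWh/t
P80^(−½) = W_Bond/(10 Wi) + F80^(−½)
  = 4.8826/(10·7.4) + 1/√4383 = 0.065981 + 0.015105 = 0.081086
P80 = (1/0.081086)² = 12.3326² = 152.09 µm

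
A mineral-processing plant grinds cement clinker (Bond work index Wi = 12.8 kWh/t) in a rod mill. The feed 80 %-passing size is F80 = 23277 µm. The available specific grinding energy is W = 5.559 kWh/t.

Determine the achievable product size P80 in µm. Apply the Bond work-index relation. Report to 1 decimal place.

P80 = 400.3 µm

W = 10 Wi (1/√P80 − 1/√F80)  [Bond]
P80^-0.5 = F80^-0.5 + W/(10 Wi)
  = 5.5590/(10·12.8) + 1/√23277 = 0.043430 + 0.006554 = 0.049984
P80 = (1/0.049984)² = 20.0063² = 400.25 µm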